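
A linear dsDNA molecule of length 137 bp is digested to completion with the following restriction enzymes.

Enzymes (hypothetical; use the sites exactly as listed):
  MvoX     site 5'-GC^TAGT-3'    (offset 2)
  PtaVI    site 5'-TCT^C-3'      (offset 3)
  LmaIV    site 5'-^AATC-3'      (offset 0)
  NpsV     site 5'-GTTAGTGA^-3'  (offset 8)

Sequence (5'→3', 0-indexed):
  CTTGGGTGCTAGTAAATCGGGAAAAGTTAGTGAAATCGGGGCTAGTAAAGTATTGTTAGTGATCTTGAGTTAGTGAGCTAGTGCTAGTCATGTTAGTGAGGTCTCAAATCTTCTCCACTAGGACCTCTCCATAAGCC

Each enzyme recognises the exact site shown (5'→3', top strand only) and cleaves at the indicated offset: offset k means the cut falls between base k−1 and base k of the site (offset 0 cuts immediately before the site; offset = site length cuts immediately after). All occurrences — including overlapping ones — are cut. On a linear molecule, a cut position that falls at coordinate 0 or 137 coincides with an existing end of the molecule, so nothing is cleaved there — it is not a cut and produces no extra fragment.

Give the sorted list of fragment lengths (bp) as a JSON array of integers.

Site scan:
  MvoX (GCTAGT, off=2): starts [7, 40, 76, 82] → cuts [9, 42, 78, 84]
  PtaVI (TCTC, off=3): starts [101, 111, 125] → cuts [104, 114, 128]
  LmaIV (AATC, off=0): starts [14, 33, 106] → cuts [14, 33, 106]
  NpsV (GTTAGTGA, off=8): starts [25, 54, 68, 91] → cuts [33, 62, 76, 99]

Pooled cuts: [9, 14, 33, 42, 62, 76, 78, 84, 99, 104, 106, 114, 128]

Fragments:
  [0,9): 9 bp
  [9,14): 5 bp
  [14,33): 19 bp
  [33,42): 9 bp
  [42,62): 20 bp
  [62,76): 14 bp
  [76,78): 2 bp
  [78,84): 6 bp
  [84,99): 15 bp
  [99,104): 5 bp
  [104,106): 2 bp
  [106,114): 8 bp
  [114,128): 14 bp
  [128,137): 9 bp

[2,2,5,5,6,8,9,9,9,14,14,15,19,20]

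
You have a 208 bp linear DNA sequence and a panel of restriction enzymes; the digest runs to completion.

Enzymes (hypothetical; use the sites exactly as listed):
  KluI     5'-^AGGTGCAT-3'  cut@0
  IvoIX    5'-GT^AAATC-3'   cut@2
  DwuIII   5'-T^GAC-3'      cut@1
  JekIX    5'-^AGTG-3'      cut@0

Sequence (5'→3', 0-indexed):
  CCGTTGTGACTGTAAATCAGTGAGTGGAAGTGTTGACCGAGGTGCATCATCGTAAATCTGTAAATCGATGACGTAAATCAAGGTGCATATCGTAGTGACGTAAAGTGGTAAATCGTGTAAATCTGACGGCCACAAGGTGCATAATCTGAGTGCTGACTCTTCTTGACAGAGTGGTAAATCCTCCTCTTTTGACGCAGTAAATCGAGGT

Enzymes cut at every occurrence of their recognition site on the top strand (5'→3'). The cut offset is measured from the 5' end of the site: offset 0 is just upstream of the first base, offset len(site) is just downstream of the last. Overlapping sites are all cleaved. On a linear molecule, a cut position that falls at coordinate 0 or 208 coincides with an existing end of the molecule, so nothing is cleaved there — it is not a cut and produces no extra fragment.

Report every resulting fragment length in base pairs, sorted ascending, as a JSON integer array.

[3,4,5,5,5,5,6,6,6,6,6,6,6,6,7,7,8,8,8,9,10,10,10,13,14,14,15]

Per-enzyme occurrences:
  KluI AGGTGCAT/0: at [39, 80, 134] ⇒ [39, 80, 134]
  IvoIX GTAAATC/2: at [11, 51, 59, 72, 107, 116, 173, 196] ⇒ [13, 53, 61, 74, 109, 118, 175, 198]
  DwuIII TGAC/1: at [6, 33, 68, 95, 123, 153, 163, 189] ⇒ [7, 34, 69, 96, 124, 154, 164, 190]
  JekIX AGTG/0: at [18, 22, 28, 93, 103, 148, 169] ⇒ [18, 22, 28, 93, 103, 148, 169]

Pooled cuts: [7, 13, 18, 22, 28, 34, 39, 53, 61, 69, 74, 80, 93, 96, 103, 109, 118, 124, 134, 148, 154, 164, 169, 175, 190, 198]

Fragments:
  [0,7): 7 bp
  [7,13): 6 bp
  [13,18): 5 bp
  [18,22): 4 bp
  [22,28): 6 bp
  [28,34): 6 bp
  [34,39): 5 bp
  [39,53): 14 bp
  [53,61): 8 bp
  [61,69): 8 bp
  [69,74): 5 bp
  [74,80): 6 bp
  [80,93): 13 bp
  [93,96): 3 bp
  [96,103): 7 bp
  [103,109): 6 bp
  [109,118): 9 bp
  [118,124): 6 bp
  [124,134): 10 bp
  [134,148): 14 bp
  [148,154): 6 bp
  [154,164): 10 bp
  [164,169): 5 bp
  [169,175): 6 bp
  [175,190): 15 bp
  [190,198): 8 bp
  [198,208): 10 bp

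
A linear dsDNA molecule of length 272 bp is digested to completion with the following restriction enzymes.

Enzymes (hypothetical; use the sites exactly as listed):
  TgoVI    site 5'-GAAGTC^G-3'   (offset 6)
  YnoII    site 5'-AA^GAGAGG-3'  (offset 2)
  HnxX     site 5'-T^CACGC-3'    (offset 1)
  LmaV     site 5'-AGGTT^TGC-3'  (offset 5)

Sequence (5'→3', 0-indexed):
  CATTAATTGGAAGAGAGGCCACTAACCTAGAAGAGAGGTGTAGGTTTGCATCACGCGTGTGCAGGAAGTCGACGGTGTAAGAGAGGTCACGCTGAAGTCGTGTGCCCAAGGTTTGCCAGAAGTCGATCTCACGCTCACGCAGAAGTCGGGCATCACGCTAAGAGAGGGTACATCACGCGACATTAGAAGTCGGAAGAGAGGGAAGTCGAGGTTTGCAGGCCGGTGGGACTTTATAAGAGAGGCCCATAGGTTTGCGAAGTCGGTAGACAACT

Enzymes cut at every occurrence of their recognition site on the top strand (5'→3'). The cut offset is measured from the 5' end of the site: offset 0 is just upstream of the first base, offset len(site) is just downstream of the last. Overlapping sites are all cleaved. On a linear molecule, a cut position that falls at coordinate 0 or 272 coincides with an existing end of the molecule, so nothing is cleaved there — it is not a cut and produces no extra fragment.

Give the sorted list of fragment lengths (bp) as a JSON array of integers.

Per-enzyme occurrences:
  TgoVI (GAAGTCG, off=6): starts [64, 93, 118, 141, 185, 201, 255] → cuts [70, 99, 124, 147, 191, 207, 261]
  YnoII (AAGAGAGG, off=2): starts [10, 30, 78, 159, 193, 234] → cuts [12, 32, 80, 161, 195, 236]
  HnxX (TCACGC, off=1): starts [50, 86, 128, 134, 152, 172] → cuts [51, 87, 129, 135, 153, 173]
  LmaV (AGGTTTGC, off=5): starts [41, 108, 208, 247] → cuts [46, 113, 213, 252]

Pooled cuts: [12, 32, 46, 51, 70, 80, 87, 99, 113, 124, 129, 135, 147, 153, 161, 173, 191, 195, 207, 213, 236, 252, 261]

Fragments:
  [0,12): 12 bp
  [12,32): 20 bp
  [32,46): 14 bp
  [46,51): 5 bp
  [51,70): 19 bp
  [70,80): 10 bp
  [80,87): 7 bp
  [87,99): 12 bp
  [99,113): 14 bp
  [113,124): 11 bp
  [124,129): 5 bp
  [129,135): 6 bp
  [135,147): 12 bp
  [147,153): 6 bp
  [153,161): 8 bp
  [161,173): 12 bp
  [173,191): 18 bp
  [191,195): 4 bp
  [195,207): 12 bp
  [207,213): 6 bp
  [213,236): 23 bp
  [236,252): 16 bp
  [252,261): 9 bp
  [261,272): 11 bp

[4,5,5,6,6,6,7,8,9,10,11,11,12,12,12,12,12,14,14,16,18,19,20,23]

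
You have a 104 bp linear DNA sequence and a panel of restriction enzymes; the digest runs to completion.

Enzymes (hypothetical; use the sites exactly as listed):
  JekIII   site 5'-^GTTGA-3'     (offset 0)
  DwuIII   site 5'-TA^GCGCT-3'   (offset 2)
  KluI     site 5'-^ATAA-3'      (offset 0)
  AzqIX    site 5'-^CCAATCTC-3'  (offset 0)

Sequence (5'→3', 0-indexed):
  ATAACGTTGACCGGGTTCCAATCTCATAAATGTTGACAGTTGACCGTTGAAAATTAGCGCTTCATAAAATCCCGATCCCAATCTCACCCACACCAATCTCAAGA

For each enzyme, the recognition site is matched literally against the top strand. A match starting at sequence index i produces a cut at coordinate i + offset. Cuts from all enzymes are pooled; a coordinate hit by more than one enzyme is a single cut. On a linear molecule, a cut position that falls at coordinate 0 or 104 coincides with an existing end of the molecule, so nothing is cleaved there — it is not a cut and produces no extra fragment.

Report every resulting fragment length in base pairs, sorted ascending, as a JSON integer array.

[5,6,7,7,7,8,11,12,12,14,15]

Site scan:
  JekIII (GTTGA, off=0): starts [5, 31, 38, 45] → cuts [5, 31, 38, 45]
  DwuIII (TAGCGCT, off=2): starts [54] → cuts [56]
  KluI (ATAA, off=0): starts [0, 25, 63] → cuts [25, 63] (position 0 is a terminus of the linear molecule — no cut)
  AzqIX (CCAATCTC, off=0): starts [17, 77, 92] → cuts [17, 77, 92]

All cut coordinates (distinct, sorted): [5, 17, 25, 31, 38, 45, 56, 63, 77, 92]

Fragments:
  [0,5): 5 bp
  [5,17): 12 bp
  [17,25): 8 bp
  [25,31): 6 bp
  [31,38): 7 bp
  [38,45): 7 bp
  [45,56): 11 bp
  [56,63): 7 bp
  [63,77): 14 bp
  [77,92): 15 bp
  [92,104): 12 bp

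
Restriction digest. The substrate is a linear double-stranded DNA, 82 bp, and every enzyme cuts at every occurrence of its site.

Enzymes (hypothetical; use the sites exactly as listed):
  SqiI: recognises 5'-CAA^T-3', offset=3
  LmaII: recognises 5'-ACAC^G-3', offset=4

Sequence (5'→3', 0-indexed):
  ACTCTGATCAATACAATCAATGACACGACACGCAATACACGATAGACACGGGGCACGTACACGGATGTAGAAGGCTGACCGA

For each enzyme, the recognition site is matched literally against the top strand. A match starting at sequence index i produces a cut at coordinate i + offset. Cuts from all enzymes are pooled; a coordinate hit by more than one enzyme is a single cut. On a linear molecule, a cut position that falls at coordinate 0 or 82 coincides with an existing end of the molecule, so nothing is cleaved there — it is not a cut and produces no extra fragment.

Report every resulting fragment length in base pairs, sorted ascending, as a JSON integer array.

[4,4,5,5,5,6,9,11,13,20]

Site scan:
  SqiI (CAAT, off=3): starts [8, 13, 17, 32] → cuts [11, 16, 20, 35]
  LmaII (ACACG, off=4): starts [22, 27, 36, 45, 58] → cuts [26, 31, 40, 49, 62]

Pooled cuts: [11, 16, 20, 26, 31, 35, 40, 49, 62]

Fragments:
  [0,11): 11 bp
  [11,16): 5 bp
  [16,20): 4 bp
  [20,26): 6 bp
  [26,31): 5 bp
  [31,35): 4 bp
  [35,40): 5 bp
  [40,49): 9 bp
  [49,62): 13 bp
  [62,82): 20 bp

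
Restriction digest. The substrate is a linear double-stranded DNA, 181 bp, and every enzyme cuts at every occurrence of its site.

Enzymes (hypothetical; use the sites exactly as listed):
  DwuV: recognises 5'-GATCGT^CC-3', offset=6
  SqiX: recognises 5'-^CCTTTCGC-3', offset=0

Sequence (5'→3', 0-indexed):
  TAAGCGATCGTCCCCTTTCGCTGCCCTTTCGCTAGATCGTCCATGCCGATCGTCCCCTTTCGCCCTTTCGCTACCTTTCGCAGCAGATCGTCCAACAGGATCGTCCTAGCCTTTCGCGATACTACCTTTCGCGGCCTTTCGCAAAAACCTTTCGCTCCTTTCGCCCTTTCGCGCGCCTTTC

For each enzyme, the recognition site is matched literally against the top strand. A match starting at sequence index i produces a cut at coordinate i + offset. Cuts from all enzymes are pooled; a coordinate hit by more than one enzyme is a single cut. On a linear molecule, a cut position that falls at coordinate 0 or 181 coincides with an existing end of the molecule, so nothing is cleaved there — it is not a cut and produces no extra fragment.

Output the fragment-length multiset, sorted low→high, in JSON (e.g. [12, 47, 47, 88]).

Per-enzyme occurrences:
  DwuV GATCGTCC/6: at [5, 34, 47, 85, 98] ⇒ [11, 40, 53, 91, 104]
  SqiX CCTTTCGC/0: at [13, 24, 55, 63, 73, 109, 124, 134, 147, 156, 164] ⇒ [13, 24, 55, 63, 73, 109, 124, 134, 147, 156, 164]

Pooled cuts: [11, 13, 24, 40, 53, 55, 63, 73, 91, 104, 109, 124, 134, 147, 156, 164]

Fragments:
  [0,11): 11 bp
  [11,13): 2 bp
  [13,24): 11 bp
  [24,40): 16 bp
  [40,53): 13 bp
  [53,55): 2 bp
  [55,63): 8 bp
  [63,73): 10 bp
  [73,91): 18 bp
  [91,104): 13 bp
  [104,109): 5 bp
  [109,124): 15 bp
  [124,134): 10 bp
  [134,147): 13 bp
  [147,156): 9 bp
  [156,164): 8 bp
  [164,181): 17 bp

[2,2,5,8,8,9,10,10,11,11,13,13,13,15,16,17,18]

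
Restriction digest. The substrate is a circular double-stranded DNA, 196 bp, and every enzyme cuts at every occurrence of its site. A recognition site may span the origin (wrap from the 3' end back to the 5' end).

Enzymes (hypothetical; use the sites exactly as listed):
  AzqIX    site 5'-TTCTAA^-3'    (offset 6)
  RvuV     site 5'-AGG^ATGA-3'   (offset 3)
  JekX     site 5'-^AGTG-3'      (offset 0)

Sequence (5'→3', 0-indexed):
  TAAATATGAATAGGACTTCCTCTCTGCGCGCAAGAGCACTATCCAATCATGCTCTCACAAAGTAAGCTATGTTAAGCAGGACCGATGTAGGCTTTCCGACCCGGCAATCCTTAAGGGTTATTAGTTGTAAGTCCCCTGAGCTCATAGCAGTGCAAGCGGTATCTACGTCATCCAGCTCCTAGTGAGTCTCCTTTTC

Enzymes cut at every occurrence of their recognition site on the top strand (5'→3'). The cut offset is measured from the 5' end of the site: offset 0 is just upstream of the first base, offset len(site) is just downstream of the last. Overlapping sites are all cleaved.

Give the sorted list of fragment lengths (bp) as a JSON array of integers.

Per-enzyme occurrences:
  AzqIX (TTCTAA, off=6): starts [193] → cuts [3]
  RvuV (AGGATGA, off=3): no sites
  JekX (AGTG, off=0): starts [148, 180] → cuts [148, 180]

Pooled cuts: [3, 148, 180]

Fragments:
  3→148: 145 bp
  148→180: 32 bp
  180→3 (wrap): 196-180+3 = 19 bp

[19,32,145]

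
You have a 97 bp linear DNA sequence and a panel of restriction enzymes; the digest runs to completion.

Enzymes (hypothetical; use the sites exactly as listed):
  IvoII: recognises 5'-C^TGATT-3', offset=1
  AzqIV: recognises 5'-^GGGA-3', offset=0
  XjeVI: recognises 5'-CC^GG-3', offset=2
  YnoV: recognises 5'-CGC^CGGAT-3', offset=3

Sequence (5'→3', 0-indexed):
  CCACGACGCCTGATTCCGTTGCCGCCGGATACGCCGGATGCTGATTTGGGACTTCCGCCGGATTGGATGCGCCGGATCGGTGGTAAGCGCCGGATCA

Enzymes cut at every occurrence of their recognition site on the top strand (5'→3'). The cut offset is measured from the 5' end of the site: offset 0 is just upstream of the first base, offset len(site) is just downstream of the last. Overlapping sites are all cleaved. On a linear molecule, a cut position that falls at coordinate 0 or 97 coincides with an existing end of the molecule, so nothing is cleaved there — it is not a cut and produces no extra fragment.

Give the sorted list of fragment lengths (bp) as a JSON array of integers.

Site scan:
  IvoII (CTGATT, off=1): starts [9, 40] → cuts [10, 41]
  AzqIV (GGGA, off=0): starts [47] → cuts [47]
  XjeVI (CCGG, off=2): starts [24, 33, 57, 71, 89] → cuts [26, 35, 59, 73, 91]
  YnoV (CGCCGGAT, off=3): starts [22, 31, 55, 69, 87] → cuts [25, 34, 58, 72, 90]

All cut coordinates (distinct, sorted): [10, 25, 26, 34, 35, 41, 47, 58, 59, 72, 73, 90, 91]

Fragment lengths:
  [0,10): 10 bp
  [10,25): 15 bp
  [25,26): 1 bp
  [26,34): 8 bp
  [34,35): 1 bp
  [35,41): 6 bp
  [41,47): 6 bp
  [47,58): 11 bp
  [58,59): 1 bp
  [59,72): 13 bp
  [72,73): 1 bp
  [73,90): 17 bp
  [90,91): 1 bp
  [91,97): 6 bp

[1,1,1,1,1,6,6,6,8,10,11,13,15,17]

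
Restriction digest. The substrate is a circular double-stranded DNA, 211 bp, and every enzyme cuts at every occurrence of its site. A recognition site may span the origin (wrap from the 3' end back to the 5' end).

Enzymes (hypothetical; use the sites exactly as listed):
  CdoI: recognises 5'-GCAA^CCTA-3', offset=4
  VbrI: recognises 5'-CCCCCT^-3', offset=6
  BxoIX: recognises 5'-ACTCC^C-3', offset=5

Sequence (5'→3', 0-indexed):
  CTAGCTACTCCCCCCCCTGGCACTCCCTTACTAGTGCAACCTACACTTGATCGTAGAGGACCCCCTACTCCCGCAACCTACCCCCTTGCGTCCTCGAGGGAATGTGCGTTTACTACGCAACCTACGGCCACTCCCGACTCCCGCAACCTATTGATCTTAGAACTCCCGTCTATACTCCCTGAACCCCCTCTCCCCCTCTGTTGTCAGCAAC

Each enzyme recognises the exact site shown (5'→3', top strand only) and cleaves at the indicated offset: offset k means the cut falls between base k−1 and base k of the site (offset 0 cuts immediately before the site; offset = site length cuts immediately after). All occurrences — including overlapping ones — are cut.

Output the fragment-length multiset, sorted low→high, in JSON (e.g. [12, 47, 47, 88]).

[5,5,5,7,7,8,8,10,11,12,12,13,13,14,20,27,34]

Scan for sites:
  CdoI (GCAACCTA, off=4): starts [35, 72, 116, 142, 206] → cuts [39, 76, 120, 146, 210]
  VbrI (CCCCCT, off=6): starts [12, 60, 80, 183, 191] → cuts [18, 66, 86, 189, 197]
  BxoIX (ACTCCC, off=5): starts [6, 21, 66, 129, 136, 161, 173] → cuts [11, 26, 71, 134, 141, 166, 178]

Pooled cuts: [11, 18, 26, 39, 66, 71, 76, 86, 120, 134, 141, 146, 166, 178, 189, 197, 210]

Fragments:
  11→18: 7 bp
  18→26: 8 bp
  26→39: 13 bp
  39→66: 27 bp
  66→71: 5 bp
  71→76: 5 bp
  76→86: 10 bp
  86→120: 34 bp
  120→134: 14 bp
  134→141: 7 bp
  141→146: 5 bp
  146→166: 20 bp
  166→178: 12 bp
  178→189: 11 bp
  189→197: 8 bp
  197→210: 13 bp
  210→11 (wrap): 211-210+11 = 12 bp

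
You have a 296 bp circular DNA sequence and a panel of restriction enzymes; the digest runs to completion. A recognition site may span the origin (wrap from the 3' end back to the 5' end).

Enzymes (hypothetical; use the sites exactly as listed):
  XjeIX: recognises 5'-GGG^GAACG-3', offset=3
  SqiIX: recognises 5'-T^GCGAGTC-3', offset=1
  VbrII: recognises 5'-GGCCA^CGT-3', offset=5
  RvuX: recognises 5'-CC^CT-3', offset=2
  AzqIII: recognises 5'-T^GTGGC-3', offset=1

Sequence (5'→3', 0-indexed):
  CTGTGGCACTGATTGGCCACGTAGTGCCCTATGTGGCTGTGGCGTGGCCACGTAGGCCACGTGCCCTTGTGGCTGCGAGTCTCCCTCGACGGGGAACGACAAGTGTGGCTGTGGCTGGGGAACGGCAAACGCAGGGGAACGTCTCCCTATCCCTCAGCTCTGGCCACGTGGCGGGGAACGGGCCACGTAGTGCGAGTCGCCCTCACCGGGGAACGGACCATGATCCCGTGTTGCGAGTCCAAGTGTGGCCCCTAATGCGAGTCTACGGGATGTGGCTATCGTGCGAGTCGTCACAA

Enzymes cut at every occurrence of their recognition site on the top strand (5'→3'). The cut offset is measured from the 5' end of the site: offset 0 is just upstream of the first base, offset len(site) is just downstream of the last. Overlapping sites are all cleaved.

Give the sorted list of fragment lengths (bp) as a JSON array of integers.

Site scan:
  XjeIX (GGGGAACG, off=3): starts [90, 116, 133, 172, 207] → cuts [93, 119, 136, 175, 210]
  SqiIX (TGCGAGTC, off=1): starts [73, 190, 231, 255, 281] → cuts [74, 191, 232, 256, 282]
  VbrII (GGCCACGT, off=5): starts [14, 45, 54, 161, 180] → cuts [19, 50, 59, 166, 185]
  RvuX (CCCT, off=2): starts [26, 63, 82, 144, 150, 199, 249] → cuts [28, 65, 84, 146, 152, 201, 251]
  AzqIII (TGTGGC, off=1): starts [1, 31, 37, 67, 103, 109, 243, 270] → cuts [2, 32, 38, 68, 104, 110, 244, 271]

All cut coordinates (distinct, sorted): [2, 19, 28, 32, 38, 50, 59, 65, 68, 74, 84, 93, 104, 110, 119, 136, 146, 152, 166, 175, 185, 191, 201, 210, 232, 244, 251, 256, 271, 282]

Fragments:
  2→19: 17 bp
  19→28: 9 bp
  28→32: 4 bp
  32→38: 6 bp
  38→50: 12 bp
  50→59: 9 bp
  59→65: 6 bp
  65→68: 3 bp
  68→74: 6 bp
  74→84: 10 bp
  84→93: 9 bp
  93→104: 11 bp
  104→110: 6 bp
  110→119: 9 bp
  119→136: 17 bp
  136→146: 10 bp
  146→152: 6 bp
  152→166: 14 bp
  166→175: 9 bp
  175→185: 10 bp
  185→191: 6 bp
  191→201: 10 bp
  201→210: 9 bp
  210→232: 22 bp
  232→244: 12 bp
  244→251: 7 bp
  251→256: 5 bp
  256→271: 15 bp
  271→282: 11 bp
  282→2 (wrap): 296-282+2 = 16 bp

[3,4,5,6,6,6,6,6,6,7,9,9,9,9,9,9,10,10,10,10,11,11,12,12,14,15,16,17,17,22]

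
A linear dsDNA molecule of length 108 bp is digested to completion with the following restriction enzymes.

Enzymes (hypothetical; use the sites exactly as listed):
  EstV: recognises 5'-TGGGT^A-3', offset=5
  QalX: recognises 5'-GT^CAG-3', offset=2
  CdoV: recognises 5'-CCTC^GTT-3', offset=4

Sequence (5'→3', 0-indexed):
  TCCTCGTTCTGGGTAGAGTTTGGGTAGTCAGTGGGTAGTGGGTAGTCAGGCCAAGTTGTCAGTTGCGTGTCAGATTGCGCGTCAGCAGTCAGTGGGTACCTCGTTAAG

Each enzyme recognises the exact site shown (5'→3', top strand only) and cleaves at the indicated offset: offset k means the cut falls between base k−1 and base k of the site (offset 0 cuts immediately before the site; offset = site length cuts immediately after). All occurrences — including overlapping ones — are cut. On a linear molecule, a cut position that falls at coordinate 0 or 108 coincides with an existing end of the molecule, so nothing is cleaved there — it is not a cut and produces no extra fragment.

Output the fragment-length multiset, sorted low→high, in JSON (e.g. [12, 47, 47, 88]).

Per-enzyme occurrences:
  EstV (TGGGTA, off=5): starts [9, 20, 31, 38, 92] → cuts [14, 25, 36, 43, 97]
  QalX (GTCAG, off=2): starts [26, 44, 57, 68, 80, 87] → cuts [28, 46, 59, 70, 82, 89]
  CdoV (CCTCGTT, off=4): starts [1, 98] → cuts [5, 102]

All cut coordinates (distinct, sorted): [5, 14, 25, 28, 36, 43, 46, 59, 70, 82, 89, 97, 102]

Fragments:
  [0,5): 5 bp
  [5,14): 9 bp
  [14,25): 11 bp
  [25,28): 3 bp
  [28,36): 8 bp
  [36,43): 7 bp
  [43,46): 3 bp
  [46,59): 13 bp
  [59,70): 11 bp
  [70,82): 12 bp
  [82,89): 7 bp
  [89,97): 8 bp
  [97,102): 5 bp
  [102,108): 6 bp

[3,3,5,5,6,7,7,8,8,9,11,11,12,13]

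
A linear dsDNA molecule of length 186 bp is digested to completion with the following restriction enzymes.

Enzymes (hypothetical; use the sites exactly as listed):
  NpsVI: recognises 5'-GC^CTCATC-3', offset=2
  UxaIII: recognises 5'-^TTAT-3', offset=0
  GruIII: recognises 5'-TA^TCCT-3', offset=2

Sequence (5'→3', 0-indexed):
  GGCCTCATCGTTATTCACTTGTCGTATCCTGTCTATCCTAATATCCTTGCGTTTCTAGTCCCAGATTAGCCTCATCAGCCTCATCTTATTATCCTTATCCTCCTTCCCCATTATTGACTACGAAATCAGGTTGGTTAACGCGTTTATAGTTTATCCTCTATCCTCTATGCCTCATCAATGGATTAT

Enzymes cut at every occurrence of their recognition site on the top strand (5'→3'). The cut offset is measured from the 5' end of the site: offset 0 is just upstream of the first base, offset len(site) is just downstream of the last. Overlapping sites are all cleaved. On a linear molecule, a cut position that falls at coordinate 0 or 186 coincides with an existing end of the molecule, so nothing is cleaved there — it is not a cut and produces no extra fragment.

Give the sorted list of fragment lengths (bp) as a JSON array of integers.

Scan for sites:
  NpsVI GCCTCATC/2: at [1, 68, 77, 168] ⇒ [3, 70, 79, 170]
  UxaIII TTAT/0: at [10, 85, 88, 94, 110, 143, 150, 182] ⇒ [10, 85, 88, 94, 110, 143, 150, 182]
  GruIII TATCCT/2: at [24, 33, 41, 89, 95, 151, 158] ⇒ [26, 35, 43, 91, 97, 153, 160]

All cut coordinates (distinct, sorted): [3, 10, 26, 35, 43, 70, 79, 85, 88, 91, 94, 97, 110, 143, 150, 153, 160, 170, 182]

Fragments:
  [0,3): 3 bp
  [3,10): 7 bp
  [10,26): 16 bp
  [26,35): 9 bp
  [35,43): 8 bp
  [43,70): 27 bp
  [70,79): 9 bp
  [79,85): 6 bp
  [85,88): 3 bp
  [88,91): 3 bp
  [91,94): 3 bp
  [94,97): 3 bp
  [97,110): 13 bp
  [110,143): 33 bp
  [143,150): 7 bp
  [150,153): 3 bp
  [153,160): 7 bp
  [160,170): 10 bp
  [170,182): 12 bp
  [182,186): 4 bp

[3,3,3,3,3,3,4,6,7,7,7,8,9,9,10,12,13,16,27,33]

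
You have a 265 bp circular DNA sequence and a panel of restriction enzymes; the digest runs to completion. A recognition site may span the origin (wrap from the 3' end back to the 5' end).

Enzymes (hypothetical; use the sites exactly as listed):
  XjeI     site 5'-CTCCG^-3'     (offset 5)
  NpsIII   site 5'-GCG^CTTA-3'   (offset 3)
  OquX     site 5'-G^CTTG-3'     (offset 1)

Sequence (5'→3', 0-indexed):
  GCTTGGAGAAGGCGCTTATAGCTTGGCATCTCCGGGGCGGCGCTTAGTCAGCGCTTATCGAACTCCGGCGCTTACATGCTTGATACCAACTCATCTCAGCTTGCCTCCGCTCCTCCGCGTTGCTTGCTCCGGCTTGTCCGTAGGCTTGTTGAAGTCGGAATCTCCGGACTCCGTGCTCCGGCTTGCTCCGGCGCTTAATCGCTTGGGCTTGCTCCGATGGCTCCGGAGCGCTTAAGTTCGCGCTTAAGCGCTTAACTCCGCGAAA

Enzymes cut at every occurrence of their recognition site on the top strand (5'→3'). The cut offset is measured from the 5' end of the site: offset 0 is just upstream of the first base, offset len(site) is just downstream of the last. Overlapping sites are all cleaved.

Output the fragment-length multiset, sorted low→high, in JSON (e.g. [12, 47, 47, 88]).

Scan for sites:
  XjeI CTCCG/5: at [29, 62, 104, 112, 126, 161, 168, 175, 185, 211, 220, 255] ⇒ [34, 67, 109, 117, 131, 166, 173, 180, 190, 216, 225, 260]
  NpsIII GCGCTTA/3: at [11, 39, 50, 67, 190, 227, 239, 247] ⇒ [14, 42, 53, 70, 193, 230, 242, 250]
  OquX GCTTG/1: at [0, 20, 77, 98, 121, 131, 143, 180, 200, 206] ⇒ [1, 21, 78, 99, 122, 132, 144, 181, 201, 207]

Pooled cuts: [1, 14, 21, 34, 42, 53, 67, 70, 78, 99, 109, 117, 122, 131, 132, 144, 166, 173, 180, 181, 190, 193, 201, 207, 216, 225, 230, 242, 250, 260]

Fragments:
  1→14: 13 bp
  14→21: 7 bp
  21→34: 13 bp
  34→42: 8 bp
  42→53: 11 bp
  53→67: 14 bp
  67→70: 3 bp
  70→78: 8 bp
  78→99: 21 bp
  99→109: 10 bp
  109→117: 8 bp
  117→122: 5 bp
  122→131: 9 bp
  131→132: 1 bp
  132→144: 12 bp
  144→166: 22 bp
  166→173: 7 bp
  173→180: 7 bp
  180→181: 1 bp
  181→190: 9 bp
  190→193: 3 bp
  193→201: 8 bp
  201→207: 6 bp
  207→216: 9 bp
  216→225: 9 bp
  225→230: 5 bp
  230→242: 12 bp
  242→250: 8 bp
  250→260: 10 bp
  260→1 (wrap): 265-260+1 = 6 bp

[1,1,3,3,5,5,6,6,7,7,7,8,8,8,8,8,9,9,9,9,10,10,11,12,12,13,13,14,21,22]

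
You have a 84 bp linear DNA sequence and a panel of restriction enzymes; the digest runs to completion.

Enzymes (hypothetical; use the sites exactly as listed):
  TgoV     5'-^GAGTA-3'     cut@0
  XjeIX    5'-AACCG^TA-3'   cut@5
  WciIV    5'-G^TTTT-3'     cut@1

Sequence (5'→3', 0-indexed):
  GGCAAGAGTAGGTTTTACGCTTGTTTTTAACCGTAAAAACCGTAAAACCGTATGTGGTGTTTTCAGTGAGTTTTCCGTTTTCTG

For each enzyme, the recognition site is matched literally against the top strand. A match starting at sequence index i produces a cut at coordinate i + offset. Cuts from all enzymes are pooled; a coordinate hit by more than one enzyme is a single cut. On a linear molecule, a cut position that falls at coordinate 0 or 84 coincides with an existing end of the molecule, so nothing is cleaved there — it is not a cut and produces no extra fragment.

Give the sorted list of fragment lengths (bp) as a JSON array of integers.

[5,7,7,7,8,9,9,10,11,11]

Scan for sites:
  TgoV (GAGTA, off=0): starts [5] → cuts [5]
  XjeIX (AACCGTA, off=5): starts [28, 37, 45] → cuts [33, 42, 50]
  WciIV (GTTTT, off=1): starts [11, 22, 58, 69, 76] → cuts [12, 23, 59, 70, 77]

All cut coordinates (distinct, sorted): [5, 12, 23, 33, 42, 50, 59, 70, 77]

Fragment lengths:
  [0,5): 5 bp
  [5,12): 7 bp
  [12,23): 11 bp
  [23,33): 10 bp
  [33,42): 9 bp
  [42,50): 8 bp
  [50,59): 9 bp
  [59,70): 11 bp
  [70,77): 7 bp
  [77,84): 7 bp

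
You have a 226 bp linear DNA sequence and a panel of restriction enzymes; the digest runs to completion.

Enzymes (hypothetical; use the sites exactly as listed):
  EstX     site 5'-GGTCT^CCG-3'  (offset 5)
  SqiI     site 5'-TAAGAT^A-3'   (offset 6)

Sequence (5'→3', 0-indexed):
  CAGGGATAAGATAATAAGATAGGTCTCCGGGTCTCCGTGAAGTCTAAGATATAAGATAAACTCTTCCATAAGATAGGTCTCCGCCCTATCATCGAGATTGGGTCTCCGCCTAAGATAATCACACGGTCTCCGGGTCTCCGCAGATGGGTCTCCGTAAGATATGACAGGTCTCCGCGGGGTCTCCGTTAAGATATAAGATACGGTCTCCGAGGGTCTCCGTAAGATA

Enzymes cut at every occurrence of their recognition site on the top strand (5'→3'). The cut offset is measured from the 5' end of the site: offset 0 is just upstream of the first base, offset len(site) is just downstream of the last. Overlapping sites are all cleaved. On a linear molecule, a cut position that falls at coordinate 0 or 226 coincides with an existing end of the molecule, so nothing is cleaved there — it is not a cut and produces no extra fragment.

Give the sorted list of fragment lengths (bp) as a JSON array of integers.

Scan for sites:
  EstX GGTCTCCG/5: at [21, 29, 75, 100, 124, 132, 146, 166, 177, 201, 211] ⇒ [26, 34, 80, 105, 129, 137, 151, 171, 182, 206, 216]
  SqiI TAAGATA/6: at [6, 14, 44, 51, 68, 110, 154, 186, 193, 219] ⇒ [12, 20, 50, 57, 74, 116, 160, 192, 199, 225]

Pooled cuts: [12, 20, 26, 34, 50, 57, 74, 80, 105, 116, 129, 137, 151, 160, 171, 182, 192, 199, 206, 216, 225]

Fragment lengths:
  [0,12): 12 bp
  [12,20): 8 bp
  [20,26): 6 bp
  [26,34): 8 bp
  [34,50): 16 bp
  [50,57): 7 bp
  [57,74): 17 bp
  [74,80): 6 bp
  [80,105): 25 bp
  [105,116): 11 bp
  [116,129): 13 bp
  [129,137): 8 bp
  [137,151): 14 bp
  [151,160): 9 bp
  [160,171): 11 bp
  [171,182): 11 bp
  [182,192): 10 bp
  [192,199): 7 bp
  [199,206): 7 bp
  [206,216): 10 bp
  [216,225): 9 bp
  [225,226): 1 bp

[1,6,6,7,7,7,8,8,8,9,9,10,10,11,11,11,12,13,14,16,17,25]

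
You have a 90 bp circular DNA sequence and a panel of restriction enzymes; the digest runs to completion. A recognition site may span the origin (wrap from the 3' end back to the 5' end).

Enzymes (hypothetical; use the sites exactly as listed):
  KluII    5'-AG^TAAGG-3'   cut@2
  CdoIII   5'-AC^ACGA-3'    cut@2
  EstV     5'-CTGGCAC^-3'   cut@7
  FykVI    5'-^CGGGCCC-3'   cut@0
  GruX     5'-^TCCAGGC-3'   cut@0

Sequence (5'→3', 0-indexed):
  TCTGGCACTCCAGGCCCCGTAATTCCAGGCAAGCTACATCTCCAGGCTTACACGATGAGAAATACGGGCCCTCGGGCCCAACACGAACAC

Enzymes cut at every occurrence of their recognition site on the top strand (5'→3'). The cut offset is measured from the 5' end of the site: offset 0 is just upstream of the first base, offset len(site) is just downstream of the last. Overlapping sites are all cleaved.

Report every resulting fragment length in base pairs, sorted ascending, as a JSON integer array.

[8,10,11,13,15,16,17]

Scan for sites:
  KluII (AGTAAGG, off=2): no sites
  CdoIII (ACACGA, off=2): starts [49, 80] → cuts [51, 82]
  EstV (CTGGCAC, off=7): starts [1] → cuts [8]
  FykVI (CGGGCCC, off=0): starts [64, 72] → cuts [64, 72]
  GruX (TCCAGGC, off=0): starts [8, 23, 40] → cuts [8, 23, 40]

All cut coordinates (distinct, sorted): [8, 23, 40, 51, 64, 72, 82]

Fragment lengths:
  8→23: 15 bp
  23→40: 17 bp
  40→51: 11 bp
  51→64: 13 bp
  64→72: 8 bp
  72→82: 10 bp
  82→8 (wrap): 90-82+8 = 16 bp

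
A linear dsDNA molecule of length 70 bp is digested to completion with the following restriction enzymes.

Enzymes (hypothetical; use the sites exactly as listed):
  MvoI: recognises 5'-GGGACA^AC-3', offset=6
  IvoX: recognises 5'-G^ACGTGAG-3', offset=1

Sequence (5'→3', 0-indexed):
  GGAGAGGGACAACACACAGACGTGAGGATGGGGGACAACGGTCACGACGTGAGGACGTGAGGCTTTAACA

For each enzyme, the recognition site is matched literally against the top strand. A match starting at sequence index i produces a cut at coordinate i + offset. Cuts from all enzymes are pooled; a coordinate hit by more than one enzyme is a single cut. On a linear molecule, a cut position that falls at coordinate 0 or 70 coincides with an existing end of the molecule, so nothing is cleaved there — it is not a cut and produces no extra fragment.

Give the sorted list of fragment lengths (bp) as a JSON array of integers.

[8,8,9,11,16,18]

Scan for sites:
  MvoI GGGACAAC/6: at [5, 31] ⇒ [11, 37]
  IvoX GACGTGAG/1: at [18, 45, 53] ⇒ [19, 46, 54]

All cut coordinates (distinct, sorted): [11, 19, 37, 46, 54]

Fragments:
  [0,11): 11 bp
  [11,19): 8 bp
  [19,37): 18 bp
  [37,46): 9 bp
  [46,54): 8 bp
  [54,70): 16 bp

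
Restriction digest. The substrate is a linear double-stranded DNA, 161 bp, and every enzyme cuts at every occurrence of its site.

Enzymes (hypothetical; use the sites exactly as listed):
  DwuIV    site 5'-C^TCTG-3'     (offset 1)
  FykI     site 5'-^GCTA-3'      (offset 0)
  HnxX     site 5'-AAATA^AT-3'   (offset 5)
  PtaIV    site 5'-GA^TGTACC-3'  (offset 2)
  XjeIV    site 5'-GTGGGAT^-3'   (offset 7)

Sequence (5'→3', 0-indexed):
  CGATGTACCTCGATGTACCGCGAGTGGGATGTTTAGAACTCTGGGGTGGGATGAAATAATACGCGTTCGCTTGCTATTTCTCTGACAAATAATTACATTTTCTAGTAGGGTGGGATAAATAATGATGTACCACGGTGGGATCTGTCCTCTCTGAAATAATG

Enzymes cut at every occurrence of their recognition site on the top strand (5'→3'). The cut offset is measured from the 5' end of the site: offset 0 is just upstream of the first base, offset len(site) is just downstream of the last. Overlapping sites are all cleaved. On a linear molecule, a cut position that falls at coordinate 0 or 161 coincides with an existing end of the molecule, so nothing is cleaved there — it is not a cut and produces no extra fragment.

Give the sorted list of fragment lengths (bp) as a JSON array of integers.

Site scan:
  DwuIV CTCTG/1: at [38, 79, 148] ⇒ [39, 80, 149]
  FykI GCTA/0: at [72] ⇒ [72]
  HnxX AAATAAT/5: at [53, 86, 116, 153] ⇒ [58, 91, 121, 158]
  PtaIV GATGTACC/2: at [1, 11, 123] ⇒ [3, 13, 125]
  XjeIV GTGGGAT/7: at [23, 45, 109, 134] ⇒ [30, 52, 116, 141]

All cut coordinates (distinct, sorted): [3, 13, 30, 39, 52, 58, 72, 80, 91, 116, 121, 125, 141, 149, 158]

Fragment lengths:
  [0,3): 3 bp
  [3,13): 10 bp
  [13,30): 17 bp
  [30,39): 9 bp
  [39,52): 13 bp
  [52,58): 6 bp
  [58,72): 14 bp
  [72,80): 8 bp
  [80,91): 11 bp
  [91,116): 25 bp
  [116,121): 5 bp
  [121,125): 4 bp
  [125,141): 16 bp
  [141,149): 8 bp
  [149,158): 9 bp
  [158,161): 3 bp

[3,3,4,5,6,8,8,9,9,10,11,13,14,16,17,25]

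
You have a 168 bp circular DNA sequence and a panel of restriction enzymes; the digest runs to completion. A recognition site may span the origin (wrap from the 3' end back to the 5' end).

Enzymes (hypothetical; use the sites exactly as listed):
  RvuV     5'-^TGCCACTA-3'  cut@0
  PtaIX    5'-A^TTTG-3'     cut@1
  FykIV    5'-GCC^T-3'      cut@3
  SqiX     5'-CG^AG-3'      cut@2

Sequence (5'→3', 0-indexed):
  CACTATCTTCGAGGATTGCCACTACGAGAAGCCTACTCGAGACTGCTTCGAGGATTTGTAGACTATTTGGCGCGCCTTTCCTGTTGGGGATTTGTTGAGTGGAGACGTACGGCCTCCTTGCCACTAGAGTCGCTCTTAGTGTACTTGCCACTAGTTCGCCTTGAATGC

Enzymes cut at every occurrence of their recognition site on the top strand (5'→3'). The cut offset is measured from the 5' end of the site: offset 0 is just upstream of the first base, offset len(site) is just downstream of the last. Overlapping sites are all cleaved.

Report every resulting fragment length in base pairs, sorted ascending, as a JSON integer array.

Site scan:
  RvuV TGCCACTA/0: at [16, 118, 145, 165] ⇒ [16, 118, 145, 165]
  PtaIX ATTTG/1: at [53, 64, 89] ⇒ [54, 65, 90]
  FykIV GCCT/3: at [30, 73, 111, 157] ⇒ [33, 76, 114, 160]
  SqiX CGAG/2: at [9, 24, 37, 48] ⇒ [11, 26, 39, 50]

Pooled cuts: [11, 16, 26, 33, 39, 50, 54, 65, 76, 90, 114, 118, 145, 160, 165]

Fragment lengths:
  11→16: 5 bp
  16→26: 10 bp
  26→33: 7 bp
  33→39: 6 bp
  39→50: 11 bp
  50→54: 4 bp
  54→65: 11 bp
  65→76: 11 bp
  76→90: 14 bp
  90→114: 24 bp
  114→118: 4 bp
  118→145: 27 bp
  145→160: 15 bp
  160→165: 5 bp
  165→11 (wrap): 168-165+11 = 14 bp

[4,4,5,5,6,7,10,11,11,11,14,14,15,24,27]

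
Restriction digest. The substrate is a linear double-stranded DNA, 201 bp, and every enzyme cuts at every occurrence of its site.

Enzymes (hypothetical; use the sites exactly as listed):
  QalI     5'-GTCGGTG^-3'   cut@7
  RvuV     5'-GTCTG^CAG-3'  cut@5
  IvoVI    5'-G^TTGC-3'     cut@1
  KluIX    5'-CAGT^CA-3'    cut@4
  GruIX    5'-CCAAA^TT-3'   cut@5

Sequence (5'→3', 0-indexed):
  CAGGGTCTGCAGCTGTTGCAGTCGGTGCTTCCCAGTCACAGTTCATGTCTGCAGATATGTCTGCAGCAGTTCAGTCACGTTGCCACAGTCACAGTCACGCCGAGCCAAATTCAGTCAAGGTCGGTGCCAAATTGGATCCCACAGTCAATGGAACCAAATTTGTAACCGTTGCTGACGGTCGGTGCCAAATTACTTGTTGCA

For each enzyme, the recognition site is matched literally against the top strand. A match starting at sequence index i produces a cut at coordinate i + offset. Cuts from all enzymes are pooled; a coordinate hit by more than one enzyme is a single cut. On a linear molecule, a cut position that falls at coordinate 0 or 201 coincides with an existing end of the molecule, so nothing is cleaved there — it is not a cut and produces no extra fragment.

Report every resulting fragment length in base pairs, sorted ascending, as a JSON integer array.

Scan for sites:
  QalI (GTCGGTG, off=7): starts [20, 119, 177] → cuts [27, 126, 184]
  RvuV (GTCTGCAG, off=5): starts [4, 46, 58] → cuts [9, 51, 63]
  IvoVI (GTTGC, off=1): starts [14, 78, 167, 195] → cuts [15, 79, 168, 196]
  KluIX (CAGTCA, off=4): starts [32, 71, 85, 91, 111, 141] → cuts [36, 75, 89, 95, 115, 145]
  GruIX (CCAAATT, off=5): starts [104, 126, 153, 184] → cuts [109, 131, 158, 189]

Pooled cuts: [9, 15, 27, 36, 51, 63, 75, 79, 89, 95, 109, 115, 126, 131, 145, 158, 168, 184, 189, 196]

Fragments:
  [0,9): 9 bp
  [9,15): 6 bp
  [15,27): 12 bp
  [27,36): 9 bp
  [36,51): 15 bp
  [51,63): 12 bp
  [63,75): 12 bp
  [75,79): 4 bp
  [79,89): 10 bp
  [89,95): 6 bp
  [95,109): 14 bp
  [109,115): 6 bp
  [115,126): 11 bp
  [126,131): 5 bp
  [131,145): 14 bp
  [145,158): 13 bp
  [158,168): 10 bp
  [168,184): 16 bp
  [184,189): 5 bp
  [189,196): 7 bp
  [196,201): 5 bp

[4,5,5,5,6,6,6,7,9,9,10,10,11,12,12,12,13,14,14,15,16]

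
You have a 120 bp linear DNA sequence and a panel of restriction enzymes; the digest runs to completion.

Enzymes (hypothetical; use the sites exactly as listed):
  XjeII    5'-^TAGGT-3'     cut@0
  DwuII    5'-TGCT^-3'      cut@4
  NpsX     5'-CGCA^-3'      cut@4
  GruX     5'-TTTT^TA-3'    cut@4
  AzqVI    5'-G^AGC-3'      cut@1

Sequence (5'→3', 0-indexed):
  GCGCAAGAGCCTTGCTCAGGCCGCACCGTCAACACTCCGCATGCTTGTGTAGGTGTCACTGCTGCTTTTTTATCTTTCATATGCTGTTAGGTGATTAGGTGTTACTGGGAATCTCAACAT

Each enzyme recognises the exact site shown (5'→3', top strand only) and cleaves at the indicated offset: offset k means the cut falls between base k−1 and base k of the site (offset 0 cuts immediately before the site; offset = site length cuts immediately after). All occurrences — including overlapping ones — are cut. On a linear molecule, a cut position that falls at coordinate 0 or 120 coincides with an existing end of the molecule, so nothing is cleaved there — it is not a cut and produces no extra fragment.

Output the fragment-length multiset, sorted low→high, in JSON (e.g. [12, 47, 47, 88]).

Scan for sites:
  XjeII TAGGT/0: at [49, 87, 95] ⇒ [49, 87, 95]
  DwuII TGCT/4: at [12, 41, 59, 62, 81] ⇒ [16, 45, 63, 66, 85]
  NpsX CGCA/4: at [1, 21, 37] ⇒ [5, 25, 41]
  GruX TTTTTA/4: at [66] ⇒ [70]
  AzqVI GAGC/1: at [6] ⇒ [7]

All cut coordinates (distinct, sorted): [5, 7, 16, 25, 41, 45, 49, 63, 66, 70, 85, 87, 95]

Fragment lengths:
  [0,5): 5 bp
  [5,7): 2 bp
  [7,16): 9 bp
  [16,25): 9 bp
  [25,41): 16 bp
  [41,45): 4 bp
  [45,49): 4 bp
  [49,63): 14 bp
  [63,66): 3 bp
  [66,70): 4 bp
  [70,85): 15 bp
  [85,87): 2 bp
  [87,95): 8 bp
  [95,120): 25 bp

[2,2,3,4,4,4,5,8,9,9,14,15,16,25]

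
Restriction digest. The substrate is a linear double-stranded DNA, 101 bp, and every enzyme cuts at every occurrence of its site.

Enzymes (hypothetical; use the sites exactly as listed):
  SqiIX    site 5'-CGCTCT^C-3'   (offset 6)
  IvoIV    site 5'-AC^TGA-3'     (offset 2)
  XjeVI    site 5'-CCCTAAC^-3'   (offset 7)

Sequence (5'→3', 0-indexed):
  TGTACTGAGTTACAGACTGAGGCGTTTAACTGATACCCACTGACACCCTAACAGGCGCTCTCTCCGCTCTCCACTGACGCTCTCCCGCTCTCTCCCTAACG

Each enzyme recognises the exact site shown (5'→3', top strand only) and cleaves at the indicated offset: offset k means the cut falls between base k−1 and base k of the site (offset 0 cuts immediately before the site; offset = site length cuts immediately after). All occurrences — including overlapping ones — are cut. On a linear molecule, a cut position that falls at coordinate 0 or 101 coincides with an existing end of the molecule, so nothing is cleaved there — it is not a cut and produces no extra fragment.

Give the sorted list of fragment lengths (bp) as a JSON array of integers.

Per-enzyme occurrences:
  SqiIX (CGCTCTC, off=6): starts [55, 64, 77, 85] → cuts [61, 70, 83, 91]
  IvoIV (ACTGA, off=2): starts [3, 15, 28, 38, 72] → cuts [5, 17, 30, 40, 74]
  XjeVI (CCCTAAC, off=7): starts [45, 93] → cuts [52, 100]

All cut coordinates (distinct, sorted): [5, 17, 30, 40, 52, 61, 70, 74, 83, 91, 100]

Fragments:
  [0,5): 5 bp
  [5,17): 12 bp
  [17,30): 13 bp
  [30,40): 10 bp
  [40,52): 12 bp
  [52,61): 9 bp
  [61,70): 9 bp
  [70,74): 4 bp
  [74,83): 9 bp
  [83,91): 8 bp
  [91,100): 9 bp
  [100,101): 1 bp

[1,4,5,8,9,9,9,9,10,12,12,13]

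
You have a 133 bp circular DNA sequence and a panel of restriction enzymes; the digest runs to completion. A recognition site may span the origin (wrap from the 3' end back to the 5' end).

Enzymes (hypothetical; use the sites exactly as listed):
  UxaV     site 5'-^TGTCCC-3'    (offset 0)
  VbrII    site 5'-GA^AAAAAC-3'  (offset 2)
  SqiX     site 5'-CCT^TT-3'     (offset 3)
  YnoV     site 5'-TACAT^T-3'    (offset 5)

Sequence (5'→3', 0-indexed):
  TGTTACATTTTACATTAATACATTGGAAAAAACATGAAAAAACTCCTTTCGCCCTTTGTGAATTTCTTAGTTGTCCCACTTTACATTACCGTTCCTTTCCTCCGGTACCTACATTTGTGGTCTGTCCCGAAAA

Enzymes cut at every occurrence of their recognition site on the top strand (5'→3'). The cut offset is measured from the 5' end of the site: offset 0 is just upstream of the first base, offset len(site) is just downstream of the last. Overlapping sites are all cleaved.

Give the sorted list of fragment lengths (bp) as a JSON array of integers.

Scan for sites:
  UxaV (TGTCCC, off=0): starts [71, 122] → cuts [71, 122]
  VbrII (GAAAAAAC, off=2): starts [25, 35] → cuts [27, 37]
  SqiX (CCTTT, off=3): starts [44, 52, 93] → cuts [47, 55, 96]
  YnoV (TACATT, off=5): starts [3, 10, 18, 81, 109] → cuts [8, 15, 23, 86, 114]

Pooled cuts: [8, 15, 23, 27, 37, 47, 55, 71, 86, 96, 114, 122]

Fragments:
  8→15: 7 bp
  15→23: 8 bp
  23→27: 4 bp
  27→37: 10 bp
  37→47: 10 bp
  47→55: 8 bp
  55→71: 16 bp
  71→86: 15 bp
  86→96: 10 bp
  96→114: 18 bp
  114→122: 8 bp
  122→8 (wrap): 133-122+8 = 19 bp

[4,7,8,8,8,10,10,10,15,16,18,19]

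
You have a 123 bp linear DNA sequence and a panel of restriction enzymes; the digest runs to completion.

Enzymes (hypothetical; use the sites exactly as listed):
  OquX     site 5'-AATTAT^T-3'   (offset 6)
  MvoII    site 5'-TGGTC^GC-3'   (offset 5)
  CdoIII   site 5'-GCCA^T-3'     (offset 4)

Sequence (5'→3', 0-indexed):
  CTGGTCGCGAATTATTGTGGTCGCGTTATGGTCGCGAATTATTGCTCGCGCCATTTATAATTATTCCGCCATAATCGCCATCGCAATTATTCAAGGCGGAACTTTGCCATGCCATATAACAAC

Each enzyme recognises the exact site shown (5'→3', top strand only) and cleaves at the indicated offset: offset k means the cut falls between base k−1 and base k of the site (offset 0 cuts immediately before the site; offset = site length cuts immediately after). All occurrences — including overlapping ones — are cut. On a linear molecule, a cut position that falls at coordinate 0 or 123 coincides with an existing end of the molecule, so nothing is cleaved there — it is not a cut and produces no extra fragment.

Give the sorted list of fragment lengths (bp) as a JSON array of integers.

[5,6,7,7,9,9,9,9,10,11,11,11,19]

Scan for sites:
  OquX (AATTATT, off=6): starts [9, 36, 58, 84] → cuts [15, 42, 64, 90]
  MvoII (TGGTCGC, off=5): starts [1, 17, 28] → cuts [6, 22, 33]
  CdoIII (GCCAT, off=4): starts [49, 67, 76, 105, 110] → cuts [53, 71, 80, 109, 114]

All cut coordinates (distinct, sorted): [6, 15, 22, 33, 42, 53, 64, 71, 80, 90, 109, 114]

Fragment lengths:
  [0,6): 6 bp
  [6,15): 9 bp
  [15,22): 7 bp
  [22,33): 11 bp
  [33,42): 9 bp
  [42,53): 11 bp
  [53,64): 11 bp
  [64,71): 7 bp
  [71,80): 9 bp
  [80,90): 10 bp
  [90,109): 19 bp
  [109,114): 5 bp
  [114,123): 9 bp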